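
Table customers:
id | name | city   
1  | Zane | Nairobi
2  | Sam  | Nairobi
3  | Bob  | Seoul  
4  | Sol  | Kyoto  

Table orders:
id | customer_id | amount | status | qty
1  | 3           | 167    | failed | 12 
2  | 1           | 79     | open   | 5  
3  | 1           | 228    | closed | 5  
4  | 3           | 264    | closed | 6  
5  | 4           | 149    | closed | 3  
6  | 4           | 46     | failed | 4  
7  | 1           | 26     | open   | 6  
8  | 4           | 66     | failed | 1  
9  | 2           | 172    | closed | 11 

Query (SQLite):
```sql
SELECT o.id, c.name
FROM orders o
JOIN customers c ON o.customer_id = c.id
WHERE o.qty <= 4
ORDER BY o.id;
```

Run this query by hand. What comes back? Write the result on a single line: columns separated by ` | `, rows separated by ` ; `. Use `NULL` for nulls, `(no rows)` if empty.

Each orders row matches the customers row where customer_id = customers.id.
Then keep rows with o.qty <= 4.

5 | Sol ; 6 | Sol ; 8 | Sol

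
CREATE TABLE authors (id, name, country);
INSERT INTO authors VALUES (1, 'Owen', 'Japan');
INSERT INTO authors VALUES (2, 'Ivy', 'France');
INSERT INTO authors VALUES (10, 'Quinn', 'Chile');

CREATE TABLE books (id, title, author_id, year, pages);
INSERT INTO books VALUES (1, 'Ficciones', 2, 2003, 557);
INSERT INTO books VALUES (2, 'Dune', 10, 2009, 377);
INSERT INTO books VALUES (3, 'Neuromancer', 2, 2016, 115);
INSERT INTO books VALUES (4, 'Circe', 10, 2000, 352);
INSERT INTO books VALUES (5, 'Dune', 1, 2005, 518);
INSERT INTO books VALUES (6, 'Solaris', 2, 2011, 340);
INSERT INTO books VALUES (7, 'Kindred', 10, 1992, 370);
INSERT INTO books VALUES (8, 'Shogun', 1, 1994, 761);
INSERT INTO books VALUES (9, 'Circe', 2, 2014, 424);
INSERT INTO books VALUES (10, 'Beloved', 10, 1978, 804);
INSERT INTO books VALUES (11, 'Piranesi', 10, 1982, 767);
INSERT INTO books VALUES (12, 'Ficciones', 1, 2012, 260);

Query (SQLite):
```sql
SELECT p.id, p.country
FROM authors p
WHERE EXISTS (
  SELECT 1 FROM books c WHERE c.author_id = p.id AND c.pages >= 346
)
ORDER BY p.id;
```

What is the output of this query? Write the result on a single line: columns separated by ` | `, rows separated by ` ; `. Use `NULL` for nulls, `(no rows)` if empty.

For each authors row, check whether any books with matching author_id has pages >= 346.
Keep rows where that is true.

1 | Japan ; 2 | France ; 10 | Chile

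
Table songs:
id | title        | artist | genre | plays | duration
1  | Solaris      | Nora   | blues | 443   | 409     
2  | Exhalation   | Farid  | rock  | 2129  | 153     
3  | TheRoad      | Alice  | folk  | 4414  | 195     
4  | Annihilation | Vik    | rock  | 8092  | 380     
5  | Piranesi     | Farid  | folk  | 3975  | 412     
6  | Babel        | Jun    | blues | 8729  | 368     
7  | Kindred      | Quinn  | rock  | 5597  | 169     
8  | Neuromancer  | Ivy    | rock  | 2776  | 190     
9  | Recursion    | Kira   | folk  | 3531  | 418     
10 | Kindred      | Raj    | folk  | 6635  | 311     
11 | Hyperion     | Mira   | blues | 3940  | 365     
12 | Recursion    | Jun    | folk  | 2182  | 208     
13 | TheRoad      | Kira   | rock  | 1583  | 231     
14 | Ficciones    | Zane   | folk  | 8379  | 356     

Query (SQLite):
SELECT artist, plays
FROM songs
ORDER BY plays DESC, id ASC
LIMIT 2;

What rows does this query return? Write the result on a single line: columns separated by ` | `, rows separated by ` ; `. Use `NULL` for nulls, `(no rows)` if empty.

Jun | 8729 ; Zane | 8379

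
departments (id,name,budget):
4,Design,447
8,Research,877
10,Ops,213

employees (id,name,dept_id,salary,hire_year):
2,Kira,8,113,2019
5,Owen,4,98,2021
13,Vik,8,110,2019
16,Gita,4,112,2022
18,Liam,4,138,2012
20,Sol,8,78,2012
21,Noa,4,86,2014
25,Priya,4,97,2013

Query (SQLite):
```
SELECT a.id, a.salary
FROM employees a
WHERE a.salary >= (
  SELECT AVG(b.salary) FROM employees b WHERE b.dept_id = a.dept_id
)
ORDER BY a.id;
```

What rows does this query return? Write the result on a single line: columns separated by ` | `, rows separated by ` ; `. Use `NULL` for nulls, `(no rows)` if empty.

2 | 113 ; 13 | 110 ; 16 | 112 ; 18 | 138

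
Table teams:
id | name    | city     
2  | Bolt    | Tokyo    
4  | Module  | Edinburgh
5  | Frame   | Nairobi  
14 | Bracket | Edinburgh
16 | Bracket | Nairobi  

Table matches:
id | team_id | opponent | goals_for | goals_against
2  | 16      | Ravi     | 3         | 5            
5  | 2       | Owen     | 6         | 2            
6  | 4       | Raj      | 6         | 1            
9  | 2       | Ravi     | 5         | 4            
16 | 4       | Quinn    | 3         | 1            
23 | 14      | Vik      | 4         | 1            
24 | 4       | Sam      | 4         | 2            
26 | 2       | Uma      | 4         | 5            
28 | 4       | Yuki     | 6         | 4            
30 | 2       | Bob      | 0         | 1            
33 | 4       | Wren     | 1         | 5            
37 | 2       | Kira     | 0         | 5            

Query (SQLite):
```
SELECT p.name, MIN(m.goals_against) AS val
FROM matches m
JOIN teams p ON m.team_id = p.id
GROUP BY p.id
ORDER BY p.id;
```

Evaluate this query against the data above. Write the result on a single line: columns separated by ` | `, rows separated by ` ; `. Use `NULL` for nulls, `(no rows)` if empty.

Bolt | 1 ; Module | 1 ; Bracket | 1 ; Bracket | 5

Join each matches row to its teams via team_id.
Group joined rows by teams.id; compute MIN(m.goals_against) per group.
  2: ids {5, 9, 26, 30, 37} → MIN(m.goals_against)=1
  4: ids {6, 16, 24, 28, 33} → MIN(m.goals_against)=1
  14: ids {23} → MIN(m.goals_against)=1
  16: ids {2} → MIN(m.goals_against)=5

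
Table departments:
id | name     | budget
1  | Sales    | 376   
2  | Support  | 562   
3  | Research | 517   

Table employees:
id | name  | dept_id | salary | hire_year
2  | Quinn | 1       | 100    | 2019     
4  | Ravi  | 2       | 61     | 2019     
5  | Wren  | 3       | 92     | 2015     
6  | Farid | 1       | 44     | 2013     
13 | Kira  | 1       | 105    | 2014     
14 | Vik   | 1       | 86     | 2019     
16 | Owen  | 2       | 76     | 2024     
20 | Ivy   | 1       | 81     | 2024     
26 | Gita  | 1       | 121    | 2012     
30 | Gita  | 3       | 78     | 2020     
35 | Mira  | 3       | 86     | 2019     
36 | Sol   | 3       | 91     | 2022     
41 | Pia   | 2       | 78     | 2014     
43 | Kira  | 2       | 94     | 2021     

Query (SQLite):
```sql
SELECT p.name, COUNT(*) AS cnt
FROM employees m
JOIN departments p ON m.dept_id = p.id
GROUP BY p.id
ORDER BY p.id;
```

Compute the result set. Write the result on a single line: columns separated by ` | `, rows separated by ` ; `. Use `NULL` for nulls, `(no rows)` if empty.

Join each employees row to its departments via dept_id.
Group joined rows by departments.id; compute COUNT(*) per group.
  1: ids {2, 6, 13, 14, 20, 26} → COUNT(*)=6
  2: ids {4, 16, 41, 43} → COUNT(*)=4
  3: ids {5, 30, 35, 36} → COUNT(*)=4

Sales | 6 ; Support | 4 ; Research | 4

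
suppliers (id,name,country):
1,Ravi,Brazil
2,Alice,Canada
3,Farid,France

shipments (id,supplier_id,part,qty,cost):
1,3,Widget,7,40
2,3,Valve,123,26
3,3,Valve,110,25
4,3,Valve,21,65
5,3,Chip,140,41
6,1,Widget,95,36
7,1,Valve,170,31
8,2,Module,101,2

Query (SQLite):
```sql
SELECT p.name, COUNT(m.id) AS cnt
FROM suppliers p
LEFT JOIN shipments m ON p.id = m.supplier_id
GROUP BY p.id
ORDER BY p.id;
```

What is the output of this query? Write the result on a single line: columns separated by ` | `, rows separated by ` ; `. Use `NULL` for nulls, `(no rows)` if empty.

Ravi | 2 ; Alice | 1 ; Farid | 5

LEFT JOIN keeps every suppliers row; unmatched ones get NULL for shipments columns.
Group by suppliers.id and compute COUNT(m.id). COUNT(col) of an all-NULL group is 0.
  1: ids {6, 7} → COUNT(m.id)=2
  2: ids {8} → COUNT(m.id)=1
  3: ids {1, 2, 3, 4, 5} → COUNT(m.id)=5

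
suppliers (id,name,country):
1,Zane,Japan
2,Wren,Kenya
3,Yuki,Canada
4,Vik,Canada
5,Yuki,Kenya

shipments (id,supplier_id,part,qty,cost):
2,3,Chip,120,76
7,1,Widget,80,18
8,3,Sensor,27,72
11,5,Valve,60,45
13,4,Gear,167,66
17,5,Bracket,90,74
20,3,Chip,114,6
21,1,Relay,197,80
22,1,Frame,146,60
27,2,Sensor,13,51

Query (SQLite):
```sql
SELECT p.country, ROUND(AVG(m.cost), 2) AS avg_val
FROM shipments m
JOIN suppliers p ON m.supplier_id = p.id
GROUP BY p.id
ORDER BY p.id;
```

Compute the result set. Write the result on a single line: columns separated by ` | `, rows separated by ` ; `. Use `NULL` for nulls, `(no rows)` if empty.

Join each shipments row to its suppliers via supplier_id.
Group joined rows by suppliers.id; compute ROUND(AVG(m.cost), 2) per group.
  1: ids {7, 21, 22} → ROUND(AVG(m.cost), 2)=52.67
  2: ids {27} → ROUND(AVG(m.cost), 2)=51
  3: ids {2, 8, 20} → ROUND(AVG(m.cost), 2)=51.33
  4: ids {13} → ROUND(AVG(m.cost), 2)=66
  5: ids {11, 17} → ROUND(AVG(m.cost), 2)=59.5

Japan | 52.67 ; Kenya | 51 ; Canada | 51.33 ; Canada | 66 ; Kenya | 59.5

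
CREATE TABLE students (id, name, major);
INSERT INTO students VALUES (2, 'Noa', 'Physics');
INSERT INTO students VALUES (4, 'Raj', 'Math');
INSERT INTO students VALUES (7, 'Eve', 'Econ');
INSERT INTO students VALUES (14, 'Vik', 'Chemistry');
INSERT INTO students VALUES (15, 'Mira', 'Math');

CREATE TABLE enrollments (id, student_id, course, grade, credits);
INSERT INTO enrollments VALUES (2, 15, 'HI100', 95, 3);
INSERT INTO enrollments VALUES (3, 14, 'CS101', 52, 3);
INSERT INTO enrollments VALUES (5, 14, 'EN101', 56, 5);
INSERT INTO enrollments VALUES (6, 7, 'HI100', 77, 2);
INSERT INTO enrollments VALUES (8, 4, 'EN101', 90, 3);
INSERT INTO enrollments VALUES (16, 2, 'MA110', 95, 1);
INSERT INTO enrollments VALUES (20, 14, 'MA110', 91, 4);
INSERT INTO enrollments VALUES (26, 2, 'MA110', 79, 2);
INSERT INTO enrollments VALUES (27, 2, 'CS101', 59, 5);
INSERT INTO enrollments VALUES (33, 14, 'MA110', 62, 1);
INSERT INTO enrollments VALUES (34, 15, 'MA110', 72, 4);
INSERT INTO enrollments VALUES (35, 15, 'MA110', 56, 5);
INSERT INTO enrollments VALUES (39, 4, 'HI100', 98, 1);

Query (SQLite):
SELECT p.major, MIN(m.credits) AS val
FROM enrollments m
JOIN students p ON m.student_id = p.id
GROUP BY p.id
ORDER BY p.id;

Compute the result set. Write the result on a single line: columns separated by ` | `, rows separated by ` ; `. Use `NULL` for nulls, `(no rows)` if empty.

Join each enrollments row to its students via student_id.
Group joined rows by students.id; compute MIN(m.credits) per group.
  2: ids {16, 26, 27} → MIN(m.credits)=1
  4: ids {8, 39} → MIN(m.credits)=1
  7: ids {6} → MIN(m.credits)=2
  14: ids {3, 5, 20, 33} → MIN(m.credits)=1
  15: ids {2, 34, 35} → MIN(m.credits)=3

Physics | 1 ; Math | 1 ; Econ | 2 ; Chemistry | 1 ; Math | 3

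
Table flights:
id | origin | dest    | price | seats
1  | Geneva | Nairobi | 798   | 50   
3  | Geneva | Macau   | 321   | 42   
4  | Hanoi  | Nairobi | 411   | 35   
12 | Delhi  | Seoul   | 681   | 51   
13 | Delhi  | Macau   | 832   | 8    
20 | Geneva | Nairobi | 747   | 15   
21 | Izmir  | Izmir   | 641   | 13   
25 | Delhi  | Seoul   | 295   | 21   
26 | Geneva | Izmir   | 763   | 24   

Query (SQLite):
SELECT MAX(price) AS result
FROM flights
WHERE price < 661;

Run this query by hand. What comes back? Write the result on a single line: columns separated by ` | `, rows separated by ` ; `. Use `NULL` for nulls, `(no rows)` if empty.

641

Rows where price < 661 → price values: [321, 411, 641, 295].
MAX of non-NULL values = 641.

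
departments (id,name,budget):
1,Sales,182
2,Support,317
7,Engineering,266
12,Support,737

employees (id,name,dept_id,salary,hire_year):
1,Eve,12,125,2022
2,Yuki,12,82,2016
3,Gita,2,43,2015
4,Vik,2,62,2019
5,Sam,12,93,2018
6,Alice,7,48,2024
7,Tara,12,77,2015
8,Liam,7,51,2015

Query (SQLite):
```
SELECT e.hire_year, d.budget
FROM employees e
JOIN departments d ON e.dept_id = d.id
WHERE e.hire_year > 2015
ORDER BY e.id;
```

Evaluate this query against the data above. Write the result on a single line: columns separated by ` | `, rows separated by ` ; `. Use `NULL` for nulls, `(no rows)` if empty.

2022 | 737 ; 2016 | 737 ; 2019 | 317 ; 2018 | 737 ; 2024 | 266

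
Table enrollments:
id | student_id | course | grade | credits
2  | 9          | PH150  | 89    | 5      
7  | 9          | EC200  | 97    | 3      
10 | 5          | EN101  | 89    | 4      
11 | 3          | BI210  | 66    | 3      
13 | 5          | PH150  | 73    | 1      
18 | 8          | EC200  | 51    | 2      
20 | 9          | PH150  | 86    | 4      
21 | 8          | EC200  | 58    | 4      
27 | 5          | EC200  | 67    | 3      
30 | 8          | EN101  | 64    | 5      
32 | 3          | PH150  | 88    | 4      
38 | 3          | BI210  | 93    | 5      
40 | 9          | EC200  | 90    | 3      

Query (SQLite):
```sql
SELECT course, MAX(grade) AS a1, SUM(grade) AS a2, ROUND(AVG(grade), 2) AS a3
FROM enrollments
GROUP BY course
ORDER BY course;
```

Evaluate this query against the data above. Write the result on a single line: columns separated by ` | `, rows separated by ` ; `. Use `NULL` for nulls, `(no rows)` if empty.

BI210 | 93 | 159 | 79.5 ; EC200 | 97 | 363 | 72.6 ; EN101 | 89 | 153 | 76.5 ; PH150 | 89 | 336 | 84

Group enrollments by course.
Per group compute: MAX(grade), SUM(grade), ROUND(AVG(grade), 2).
  BI210: ids {11, 38} → MAX(grade)=93, SUM(grade)=159, ROUND(AVG(grade), 2)=79.5
  EC200: ids {7, 18, 21, 27, 40} → MAX(grade)=97, SUM(grade)=363, ROUND(AVG(grade), 2)=72.6
  EN101: ids {10, 30} → MAX(grade)=89, SUM(grade)=153, ROUND(AVG(grade), 2)=76.5
  PH150: ids {2, 13, 20, 32} → MAX(grade)=89, SUM(grade)=336, ROUND(AVG(grade), 2)=84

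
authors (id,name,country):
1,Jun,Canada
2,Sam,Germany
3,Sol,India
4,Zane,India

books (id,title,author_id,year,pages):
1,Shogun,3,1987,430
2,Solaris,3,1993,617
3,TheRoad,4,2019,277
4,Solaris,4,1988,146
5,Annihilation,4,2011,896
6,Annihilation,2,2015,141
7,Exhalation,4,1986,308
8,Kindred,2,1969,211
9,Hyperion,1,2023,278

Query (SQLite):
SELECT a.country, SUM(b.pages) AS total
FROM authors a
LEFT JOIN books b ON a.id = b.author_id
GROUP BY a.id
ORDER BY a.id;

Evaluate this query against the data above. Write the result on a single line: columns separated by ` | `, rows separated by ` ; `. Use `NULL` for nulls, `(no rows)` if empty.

Canada | 278 ; Germany | 352 ; India | 1047 ; India | 1627

LEFT JOIN keeps every authors row; unmatched ones get NULL for books columns.
Group by authors.id and compute SUM(b.pages). SUM over an all-NULL group is NULL.
  1: ids {9} → SUM(b.pages)=278
  2: ids {6, 8} → SUM(b.pages)=352
  3: ids {1, 2} → SUM(b.pages)=1047
  4: ids {3, 4, 5, 7} → SUM(b.pages)=1627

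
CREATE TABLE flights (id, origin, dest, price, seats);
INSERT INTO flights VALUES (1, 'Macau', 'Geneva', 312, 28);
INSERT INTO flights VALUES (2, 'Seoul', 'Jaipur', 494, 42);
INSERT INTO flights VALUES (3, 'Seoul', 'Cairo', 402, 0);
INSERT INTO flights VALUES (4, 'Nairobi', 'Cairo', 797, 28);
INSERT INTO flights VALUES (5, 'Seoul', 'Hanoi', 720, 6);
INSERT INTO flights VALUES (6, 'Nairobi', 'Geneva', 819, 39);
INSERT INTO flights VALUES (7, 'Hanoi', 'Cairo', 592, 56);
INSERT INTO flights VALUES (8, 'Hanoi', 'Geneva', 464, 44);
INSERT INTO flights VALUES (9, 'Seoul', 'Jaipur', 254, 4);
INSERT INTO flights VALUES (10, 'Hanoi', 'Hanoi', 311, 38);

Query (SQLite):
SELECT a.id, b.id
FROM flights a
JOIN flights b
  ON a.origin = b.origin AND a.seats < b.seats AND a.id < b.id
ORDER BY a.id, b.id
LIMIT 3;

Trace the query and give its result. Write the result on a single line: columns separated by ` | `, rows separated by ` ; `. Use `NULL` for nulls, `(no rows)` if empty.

Pairs (a,b) with same origin, a.seats < b.seats, a.id < b.id.
origin groups: Hanoi:{7,8,10} Macau:{1} Nairobi:{4,6} Seoul:{2,3,5,9}
Ordered by (a.id, b.id); first 3.

3 | 5 ; 3 | 9 ; 4 | 6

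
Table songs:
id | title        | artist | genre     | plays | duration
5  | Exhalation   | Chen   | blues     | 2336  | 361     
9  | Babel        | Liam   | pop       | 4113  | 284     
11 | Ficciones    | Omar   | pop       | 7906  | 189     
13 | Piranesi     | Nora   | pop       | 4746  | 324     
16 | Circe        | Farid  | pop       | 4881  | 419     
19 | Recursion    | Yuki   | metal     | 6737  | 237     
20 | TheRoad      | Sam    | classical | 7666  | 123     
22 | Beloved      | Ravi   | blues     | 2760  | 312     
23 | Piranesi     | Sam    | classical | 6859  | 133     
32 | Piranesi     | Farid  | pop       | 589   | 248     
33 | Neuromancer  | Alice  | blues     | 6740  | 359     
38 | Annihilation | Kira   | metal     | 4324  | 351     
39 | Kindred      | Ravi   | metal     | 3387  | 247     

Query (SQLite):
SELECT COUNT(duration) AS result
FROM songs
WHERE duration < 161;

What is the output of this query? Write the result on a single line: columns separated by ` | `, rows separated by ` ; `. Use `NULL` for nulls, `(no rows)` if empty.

Rows where duration < 161 → duration values: [123, 133].
COUNT(duration) counts non-NULL values → 2.

2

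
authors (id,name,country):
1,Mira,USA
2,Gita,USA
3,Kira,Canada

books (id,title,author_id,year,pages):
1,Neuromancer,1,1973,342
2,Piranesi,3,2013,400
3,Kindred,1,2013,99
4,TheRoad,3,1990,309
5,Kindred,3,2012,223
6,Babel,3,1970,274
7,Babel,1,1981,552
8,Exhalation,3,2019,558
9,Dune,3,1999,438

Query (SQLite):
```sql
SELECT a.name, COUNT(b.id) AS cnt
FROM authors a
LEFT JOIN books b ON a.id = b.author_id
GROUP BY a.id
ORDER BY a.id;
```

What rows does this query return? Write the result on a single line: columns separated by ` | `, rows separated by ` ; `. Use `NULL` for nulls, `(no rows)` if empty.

Mira | 3 ; Gita | 0 ; Kira | 6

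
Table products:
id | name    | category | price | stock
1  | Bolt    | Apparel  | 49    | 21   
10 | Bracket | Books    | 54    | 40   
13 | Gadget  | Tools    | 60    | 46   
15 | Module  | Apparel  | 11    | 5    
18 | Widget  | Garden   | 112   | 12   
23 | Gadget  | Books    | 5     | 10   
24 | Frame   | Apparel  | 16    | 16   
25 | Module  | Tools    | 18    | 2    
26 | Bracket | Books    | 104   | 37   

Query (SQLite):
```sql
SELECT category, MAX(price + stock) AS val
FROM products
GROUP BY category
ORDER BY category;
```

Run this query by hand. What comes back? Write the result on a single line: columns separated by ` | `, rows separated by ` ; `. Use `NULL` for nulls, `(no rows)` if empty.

For each row compute price + stock.
Group by category; take MAX of the expression per group.
  Apparel: ids {1, 15, 24} → MAX(price + stock)=70
  Books: ids {10, 23, 26} → MAX(price + stock)=141
  Garden: ids {18} → MAX(price + stock)=124
  Tools: ids {13, 25} → MAX(price + stock)=106

Apparel | 70 ; Books | 141 ; Garden | 124 ; Tools | 106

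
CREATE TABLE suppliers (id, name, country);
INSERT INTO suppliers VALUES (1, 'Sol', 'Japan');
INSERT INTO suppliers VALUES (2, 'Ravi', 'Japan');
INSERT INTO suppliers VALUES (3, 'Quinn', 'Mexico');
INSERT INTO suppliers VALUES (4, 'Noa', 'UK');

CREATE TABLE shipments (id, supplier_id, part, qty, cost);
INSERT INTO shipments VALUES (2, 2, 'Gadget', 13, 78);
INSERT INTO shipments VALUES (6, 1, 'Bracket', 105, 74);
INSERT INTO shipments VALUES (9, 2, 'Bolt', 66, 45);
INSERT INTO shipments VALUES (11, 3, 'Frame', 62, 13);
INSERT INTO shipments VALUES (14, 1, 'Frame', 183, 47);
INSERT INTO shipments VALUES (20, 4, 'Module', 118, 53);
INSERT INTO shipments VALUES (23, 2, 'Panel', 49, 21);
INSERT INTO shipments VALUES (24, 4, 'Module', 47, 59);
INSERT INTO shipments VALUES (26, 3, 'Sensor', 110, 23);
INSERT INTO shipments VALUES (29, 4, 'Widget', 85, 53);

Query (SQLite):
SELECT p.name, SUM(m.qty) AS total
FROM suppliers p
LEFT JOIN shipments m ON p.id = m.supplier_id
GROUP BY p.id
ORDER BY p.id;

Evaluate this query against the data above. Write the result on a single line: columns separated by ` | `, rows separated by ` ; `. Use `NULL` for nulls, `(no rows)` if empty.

LEFT JOIN keeps every suppliers row; unmatched ones get NULL for shipments columns.
Group by suppliers.id and compute SUM(m.qty). SUM over an all-NULL group is NULL.
  1: ids {6, 14} → SUM(m.qty)=288
  2: ids {2, 9, 23} → SUM(m.qty)=128
  3: ids {11, 26} → SUM(m.qty)=172
  4: ids {20, 24, 29} → SUM(m.qty)=250

Sol | 288 ; Ravi | 128 ; Quinn | 172 ; Noa | 250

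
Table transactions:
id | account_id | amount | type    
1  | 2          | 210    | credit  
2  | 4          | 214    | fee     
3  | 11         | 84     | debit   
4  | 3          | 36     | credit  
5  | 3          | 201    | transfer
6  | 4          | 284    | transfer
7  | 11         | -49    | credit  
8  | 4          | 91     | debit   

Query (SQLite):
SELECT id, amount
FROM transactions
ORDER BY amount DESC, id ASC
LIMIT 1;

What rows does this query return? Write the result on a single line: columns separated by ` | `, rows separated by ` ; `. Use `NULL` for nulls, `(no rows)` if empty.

Sort by amount desc, tiebreak id asc: (284, id=6), (214, id=2), (210, id=1), (201, id=5) …. Take first 1.

6 | 284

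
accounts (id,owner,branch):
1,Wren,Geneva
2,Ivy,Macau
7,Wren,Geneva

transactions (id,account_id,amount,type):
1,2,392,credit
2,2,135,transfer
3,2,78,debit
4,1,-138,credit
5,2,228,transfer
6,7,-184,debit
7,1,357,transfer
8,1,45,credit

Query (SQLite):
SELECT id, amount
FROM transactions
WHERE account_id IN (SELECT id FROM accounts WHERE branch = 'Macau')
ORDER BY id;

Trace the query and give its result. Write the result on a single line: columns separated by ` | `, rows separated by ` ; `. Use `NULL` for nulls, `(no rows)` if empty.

1 | 392 ; 2 | 135 ; 3 | 78 ; 5 | 228

Inner query: accounts.id where branch = 'Macau'.
Outer: keep transactions rows whose account_id is in that set.
Inner query → {2}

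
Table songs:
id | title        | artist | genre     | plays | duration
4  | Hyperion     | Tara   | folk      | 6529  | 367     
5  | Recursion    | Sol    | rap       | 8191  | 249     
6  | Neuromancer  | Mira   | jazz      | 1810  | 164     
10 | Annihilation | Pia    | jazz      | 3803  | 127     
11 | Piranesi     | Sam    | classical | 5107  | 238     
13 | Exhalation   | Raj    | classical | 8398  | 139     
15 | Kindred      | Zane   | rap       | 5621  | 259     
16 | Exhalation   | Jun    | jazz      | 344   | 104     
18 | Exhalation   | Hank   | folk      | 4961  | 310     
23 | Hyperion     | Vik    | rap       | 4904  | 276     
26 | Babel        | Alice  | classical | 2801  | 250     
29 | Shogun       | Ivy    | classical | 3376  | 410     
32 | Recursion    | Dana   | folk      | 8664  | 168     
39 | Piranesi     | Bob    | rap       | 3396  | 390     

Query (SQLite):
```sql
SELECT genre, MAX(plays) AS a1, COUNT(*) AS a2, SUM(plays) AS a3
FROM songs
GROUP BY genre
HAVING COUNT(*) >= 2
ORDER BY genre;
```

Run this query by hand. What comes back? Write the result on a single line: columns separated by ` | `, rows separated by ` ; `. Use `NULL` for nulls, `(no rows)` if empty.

Group songs by genre.
Per group compute: MAX(plays), COUNT(*), SUM(plays).
HAVING: drop groups with fewer than 2 rows.
  classical: ids {11, 13, 26, 29} → MAX(plays)=8398, COUNT(*)=4, SUM(plays)=19682
  folk: ids {4, 18, 32} → MAX(plays)=8664, COUNT(*)=3, SUM(plays)=20154
  jazz: ids {6, 10, 16} → MAX(plays)=3803, COUNT(*)=3, SUM(plays)=5957
  rap: ids {5, 15, 23, 39} → MAX(plays)=8191, COUNT(*)=4, SUM(plays)=22112

classical | 8398 | 4 | 19682 ; folk | 8664 | 3 | 20154 ; jazz | 3803 | 3 | 5957 ; rap | 8191 | 4 | 22112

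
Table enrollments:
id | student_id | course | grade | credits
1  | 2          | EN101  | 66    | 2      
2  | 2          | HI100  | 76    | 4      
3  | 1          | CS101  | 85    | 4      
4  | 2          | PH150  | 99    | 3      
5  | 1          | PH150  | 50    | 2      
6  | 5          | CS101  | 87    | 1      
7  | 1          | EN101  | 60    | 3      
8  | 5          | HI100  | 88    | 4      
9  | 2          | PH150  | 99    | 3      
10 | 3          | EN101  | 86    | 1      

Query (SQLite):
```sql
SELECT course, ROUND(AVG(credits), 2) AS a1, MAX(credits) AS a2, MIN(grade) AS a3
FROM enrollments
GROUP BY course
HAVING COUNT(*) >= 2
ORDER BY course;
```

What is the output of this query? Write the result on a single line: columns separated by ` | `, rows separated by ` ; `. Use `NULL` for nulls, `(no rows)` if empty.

CS101 | 2.5 | 4 | 85 ; EN101 | 2 | 3 | 60 ; HI100 | 4 | 4 | 76 ; PH150 | 2.67 | 3 | 50

Group enrollments by course.
Per group compute: ROUND(AVG(credits), 2), MAX(credits), MIN(grade).
HAVING: drop groups with fewer than 2 rows.
  CS101: ids {3, 6} → ROUND(AVG(credits), 2)=2.5, MAX(credits)=4, MIN(grade)=85
  EN101: ids {1, 7, 10} → ROUND(AVG(credits), 2)=2, MAX(credits)=3, MIN(grade)=60
  HI100: ids {2, 8} → ROUND(AVG(credits), 2)=4, MAX(credits)=4, MIN(grade)=76
  PH150: ids {4, 5, 9} → ROUND(AVG(credits), 2)=2.67, MAX(credits)=3, MIN(grade)=50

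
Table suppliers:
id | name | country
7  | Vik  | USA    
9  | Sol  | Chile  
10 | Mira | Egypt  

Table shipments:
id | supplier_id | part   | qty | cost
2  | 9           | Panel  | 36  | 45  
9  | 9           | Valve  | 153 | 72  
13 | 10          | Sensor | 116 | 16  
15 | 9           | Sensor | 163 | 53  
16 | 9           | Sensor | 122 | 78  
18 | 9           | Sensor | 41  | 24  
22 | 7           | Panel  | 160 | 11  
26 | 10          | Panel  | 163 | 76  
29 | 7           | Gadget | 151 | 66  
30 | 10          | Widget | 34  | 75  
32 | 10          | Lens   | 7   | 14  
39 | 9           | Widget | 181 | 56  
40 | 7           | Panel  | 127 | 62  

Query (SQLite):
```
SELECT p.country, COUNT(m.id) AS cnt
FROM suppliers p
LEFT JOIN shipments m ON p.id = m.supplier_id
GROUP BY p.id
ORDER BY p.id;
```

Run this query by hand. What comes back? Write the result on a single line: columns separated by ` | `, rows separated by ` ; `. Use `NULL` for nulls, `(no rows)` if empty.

LEFT JOIN keeps every suppliers row; unmatched ones get NULL for shipments columns.
Group by suppliers.id and compute COUNT(m.id). COUNT(col) of an all-NULL group is 0.
  7: ids {22, 29, 40} → COUNT(m.id)=3
  9: ids {2, 9, 15, 16, 18, 39} → COUNT(m.id)=6
  10: ids {13, 26, 30, 32} → COUNT(m.id)=4

USA | 3 ; Chile | 6 ; Egypt | 4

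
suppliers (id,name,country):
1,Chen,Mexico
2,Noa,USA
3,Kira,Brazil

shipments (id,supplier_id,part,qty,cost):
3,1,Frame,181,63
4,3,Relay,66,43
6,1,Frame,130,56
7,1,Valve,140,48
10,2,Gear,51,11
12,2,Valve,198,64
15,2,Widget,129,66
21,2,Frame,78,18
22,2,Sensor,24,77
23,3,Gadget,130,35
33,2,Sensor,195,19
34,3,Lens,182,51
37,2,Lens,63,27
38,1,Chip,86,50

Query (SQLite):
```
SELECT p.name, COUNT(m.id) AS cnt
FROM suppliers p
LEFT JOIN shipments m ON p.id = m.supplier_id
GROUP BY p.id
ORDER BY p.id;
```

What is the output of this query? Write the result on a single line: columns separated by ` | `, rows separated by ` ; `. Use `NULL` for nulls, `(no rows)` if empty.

Chen | 4 ; Noa | 7 ; Kira | 3

LEFT JOIN keeps every suppliers row; unmatched ones get NULL for shipments columns.
Group by suppliers.id and compute COUNT(m.id). COUNT(col) of an all-NULL group is 0.
  1: ids {3, 6, 7, 38} → COUNT(m.id)=4
  2: ids {10, 12, 15, 21, 22, 33, 37} → COUNT(m.id)=7
  3: ids {4, 23, 34} → COUNT(m.id)=3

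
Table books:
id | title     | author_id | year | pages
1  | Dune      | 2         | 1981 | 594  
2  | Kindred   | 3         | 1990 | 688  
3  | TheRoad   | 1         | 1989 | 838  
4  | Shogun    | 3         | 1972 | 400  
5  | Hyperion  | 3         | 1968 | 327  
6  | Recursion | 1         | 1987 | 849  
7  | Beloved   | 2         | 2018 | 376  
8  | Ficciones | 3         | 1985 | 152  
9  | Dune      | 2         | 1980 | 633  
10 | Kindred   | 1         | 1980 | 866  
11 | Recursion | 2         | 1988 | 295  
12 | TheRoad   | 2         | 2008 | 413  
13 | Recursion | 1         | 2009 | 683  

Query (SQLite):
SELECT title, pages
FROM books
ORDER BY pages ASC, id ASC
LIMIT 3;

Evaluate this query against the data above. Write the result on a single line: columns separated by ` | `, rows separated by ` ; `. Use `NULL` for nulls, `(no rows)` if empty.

Ficciones | 152 ; Recursion | 295 ; Hyperion | 327

Sort by pages asc, tiebreak id asc: (152, id=8), (295, id=11), (327, id=5), (376, id=7), (400, id=4), (413, id=12) …. Take first 3.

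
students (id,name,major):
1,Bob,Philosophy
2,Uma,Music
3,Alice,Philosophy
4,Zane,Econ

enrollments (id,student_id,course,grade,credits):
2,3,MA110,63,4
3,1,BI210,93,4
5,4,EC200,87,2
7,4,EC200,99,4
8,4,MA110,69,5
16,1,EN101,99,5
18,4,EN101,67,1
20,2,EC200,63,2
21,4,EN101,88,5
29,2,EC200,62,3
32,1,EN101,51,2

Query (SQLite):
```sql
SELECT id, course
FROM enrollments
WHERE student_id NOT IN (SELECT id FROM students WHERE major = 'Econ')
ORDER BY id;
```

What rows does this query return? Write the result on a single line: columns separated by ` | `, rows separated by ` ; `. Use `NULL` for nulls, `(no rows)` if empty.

2 | MA110 ; 3 | BI210 ; 16 | EN101 ; 20 | EC200 ; 29 | EC200 ; 32 | EN101

Inner query: students.id where major = 'Econ'.
Outer: keep enrollments rows whose student_id is not in that set.
Inner query → {4}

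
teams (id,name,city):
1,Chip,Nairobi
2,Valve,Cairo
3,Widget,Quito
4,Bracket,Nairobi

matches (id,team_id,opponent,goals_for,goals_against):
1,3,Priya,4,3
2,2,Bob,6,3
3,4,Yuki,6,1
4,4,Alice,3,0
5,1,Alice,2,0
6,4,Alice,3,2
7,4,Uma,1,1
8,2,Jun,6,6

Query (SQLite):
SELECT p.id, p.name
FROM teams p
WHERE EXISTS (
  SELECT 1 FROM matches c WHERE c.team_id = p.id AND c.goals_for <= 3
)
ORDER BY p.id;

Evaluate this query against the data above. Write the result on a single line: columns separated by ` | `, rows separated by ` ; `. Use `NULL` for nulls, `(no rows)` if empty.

For each teams row, check whether any matches with matching team_id has goals_for <= 3.
Keep rows where that is true.

1 | Chip ; 4 | Bracket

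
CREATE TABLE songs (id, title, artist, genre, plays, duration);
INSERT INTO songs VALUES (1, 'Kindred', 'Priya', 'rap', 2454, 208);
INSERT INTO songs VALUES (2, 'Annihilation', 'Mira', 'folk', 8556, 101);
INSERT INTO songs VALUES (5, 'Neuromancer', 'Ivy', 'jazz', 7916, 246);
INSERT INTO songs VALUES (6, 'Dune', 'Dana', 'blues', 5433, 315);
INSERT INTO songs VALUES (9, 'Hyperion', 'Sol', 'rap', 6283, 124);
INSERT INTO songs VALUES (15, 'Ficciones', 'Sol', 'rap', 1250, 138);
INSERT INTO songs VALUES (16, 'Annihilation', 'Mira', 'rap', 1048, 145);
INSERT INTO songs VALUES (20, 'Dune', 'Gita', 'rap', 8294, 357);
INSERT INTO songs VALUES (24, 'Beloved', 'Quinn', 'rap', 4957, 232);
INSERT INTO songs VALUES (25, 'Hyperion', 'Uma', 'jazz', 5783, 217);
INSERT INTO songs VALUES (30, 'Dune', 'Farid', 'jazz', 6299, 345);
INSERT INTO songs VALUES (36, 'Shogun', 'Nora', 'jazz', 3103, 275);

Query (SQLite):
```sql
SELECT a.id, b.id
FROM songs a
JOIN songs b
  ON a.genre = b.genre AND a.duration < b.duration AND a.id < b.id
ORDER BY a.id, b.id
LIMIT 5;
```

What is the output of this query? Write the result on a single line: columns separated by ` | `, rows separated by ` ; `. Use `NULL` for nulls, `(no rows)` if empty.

1 | 20 ; 1 | 24 ; 5 | 30 ; 5 | 36 ; 9 | 15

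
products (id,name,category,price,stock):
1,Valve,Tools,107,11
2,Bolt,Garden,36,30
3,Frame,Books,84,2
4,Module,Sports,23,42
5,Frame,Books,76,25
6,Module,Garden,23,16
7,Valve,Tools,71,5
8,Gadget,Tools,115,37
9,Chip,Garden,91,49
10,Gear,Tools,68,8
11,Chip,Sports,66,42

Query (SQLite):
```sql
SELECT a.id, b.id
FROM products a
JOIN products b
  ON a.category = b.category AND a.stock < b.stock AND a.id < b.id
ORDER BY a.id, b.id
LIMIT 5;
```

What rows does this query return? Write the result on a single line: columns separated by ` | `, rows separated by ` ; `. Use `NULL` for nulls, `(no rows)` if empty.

1 | 8 ; 2 | 9 ; 3 | 5 ; 6 | 9 ; 7 | 8

Pairs (a,b) with same category, a.stock < b.stock, a.id < b.id.
category groups: Books:{3,5} Garden:{2,6,9} Sports:{4,11} Tools:{1,7,8,10}
Ordered by (a.id, b.id); first 5.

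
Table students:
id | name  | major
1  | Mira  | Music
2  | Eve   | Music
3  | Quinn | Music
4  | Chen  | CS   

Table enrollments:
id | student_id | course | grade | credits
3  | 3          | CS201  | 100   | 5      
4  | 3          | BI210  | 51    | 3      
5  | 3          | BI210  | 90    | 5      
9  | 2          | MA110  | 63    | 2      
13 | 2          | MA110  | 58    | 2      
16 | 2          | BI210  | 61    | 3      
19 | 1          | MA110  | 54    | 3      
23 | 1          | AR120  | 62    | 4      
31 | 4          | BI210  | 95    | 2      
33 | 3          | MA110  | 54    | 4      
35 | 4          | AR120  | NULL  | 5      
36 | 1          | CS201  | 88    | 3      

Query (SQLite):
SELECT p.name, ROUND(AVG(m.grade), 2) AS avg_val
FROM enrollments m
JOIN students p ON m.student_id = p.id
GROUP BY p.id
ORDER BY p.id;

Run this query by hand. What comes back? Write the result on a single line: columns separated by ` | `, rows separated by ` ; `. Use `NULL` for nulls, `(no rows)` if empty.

Mira | 68 ; Eve | 60.67 ; Quinn | 73.75 ; Chen | 95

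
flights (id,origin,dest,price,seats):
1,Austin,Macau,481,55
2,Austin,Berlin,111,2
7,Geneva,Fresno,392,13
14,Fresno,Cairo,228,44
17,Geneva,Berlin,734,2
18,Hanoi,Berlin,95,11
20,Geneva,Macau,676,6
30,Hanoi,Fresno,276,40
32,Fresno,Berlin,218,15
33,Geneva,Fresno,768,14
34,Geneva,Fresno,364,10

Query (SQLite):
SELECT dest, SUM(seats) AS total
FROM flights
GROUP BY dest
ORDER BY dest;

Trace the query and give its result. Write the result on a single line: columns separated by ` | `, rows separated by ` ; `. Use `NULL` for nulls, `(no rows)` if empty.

Partition flights by dest; compute SUM(seats) within each group.
  Berlin: ids {2, 17, 18, 32} → SUM(seats)=30
  Cairo: ids {14} → SUM(seats)=44
  Fresno: ids {7, 30, 33, 34} → SUM(seats)=77
  Macau: ids {1, 20} → SUM(seats)=61

Berlin | 30 ; Cairo | 44 ; Fresno | 77 ; Macau | 61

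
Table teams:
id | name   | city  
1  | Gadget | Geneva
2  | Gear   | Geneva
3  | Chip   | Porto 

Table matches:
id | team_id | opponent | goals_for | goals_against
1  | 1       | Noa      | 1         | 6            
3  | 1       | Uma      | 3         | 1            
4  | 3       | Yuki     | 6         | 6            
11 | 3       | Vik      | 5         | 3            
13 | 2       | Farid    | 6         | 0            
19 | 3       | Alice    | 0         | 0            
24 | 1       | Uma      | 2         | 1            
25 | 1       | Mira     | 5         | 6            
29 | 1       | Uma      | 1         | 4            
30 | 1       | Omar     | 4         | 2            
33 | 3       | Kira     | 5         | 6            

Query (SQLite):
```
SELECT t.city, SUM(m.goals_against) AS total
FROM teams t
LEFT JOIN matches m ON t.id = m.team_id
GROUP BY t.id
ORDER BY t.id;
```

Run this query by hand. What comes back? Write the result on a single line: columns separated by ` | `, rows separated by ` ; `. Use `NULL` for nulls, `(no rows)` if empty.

Geneva | 20 ; Geneva | 0 ; Porto | 15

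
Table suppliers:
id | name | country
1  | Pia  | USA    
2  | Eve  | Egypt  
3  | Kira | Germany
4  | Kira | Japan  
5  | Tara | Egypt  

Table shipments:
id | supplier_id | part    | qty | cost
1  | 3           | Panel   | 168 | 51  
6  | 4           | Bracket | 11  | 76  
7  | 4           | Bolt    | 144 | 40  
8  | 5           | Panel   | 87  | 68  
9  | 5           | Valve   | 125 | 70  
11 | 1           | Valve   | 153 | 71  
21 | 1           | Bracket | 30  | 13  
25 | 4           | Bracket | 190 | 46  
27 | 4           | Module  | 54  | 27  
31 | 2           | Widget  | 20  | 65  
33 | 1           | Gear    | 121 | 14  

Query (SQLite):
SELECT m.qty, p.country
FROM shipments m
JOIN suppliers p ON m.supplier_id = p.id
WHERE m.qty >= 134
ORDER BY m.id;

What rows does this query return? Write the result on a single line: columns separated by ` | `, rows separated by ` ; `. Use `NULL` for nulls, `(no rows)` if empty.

Each shipments row matches the suppliers row where supplier_id = suppliers.id.
Then keep rows with m.qty >= 134.

168 | Germany ; 144 | Japan ; 153 | USA ; 190 | Japan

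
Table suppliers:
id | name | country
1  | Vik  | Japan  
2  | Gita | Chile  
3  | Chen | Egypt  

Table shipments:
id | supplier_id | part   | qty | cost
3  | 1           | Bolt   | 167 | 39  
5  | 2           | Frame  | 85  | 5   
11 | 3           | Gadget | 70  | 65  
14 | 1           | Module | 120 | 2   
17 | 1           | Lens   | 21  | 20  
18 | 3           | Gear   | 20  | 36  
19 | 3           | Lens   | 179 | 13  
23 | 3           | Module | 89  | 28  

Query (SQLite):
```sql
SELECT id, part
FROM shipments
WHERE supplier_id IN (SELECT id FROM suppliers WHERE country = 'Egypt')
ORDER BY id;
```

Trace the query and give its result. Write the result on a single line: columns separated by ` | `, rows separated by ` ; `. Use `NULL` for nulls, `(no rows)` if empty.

Inner query: suppliers.id where country = 'Egypt'.
Outer: keep shipments rows whose supplier_id is in that set.
Inner query → {3}

11 | Gadget ; 18 | Gear ; 19 | Lens ; 23 | Module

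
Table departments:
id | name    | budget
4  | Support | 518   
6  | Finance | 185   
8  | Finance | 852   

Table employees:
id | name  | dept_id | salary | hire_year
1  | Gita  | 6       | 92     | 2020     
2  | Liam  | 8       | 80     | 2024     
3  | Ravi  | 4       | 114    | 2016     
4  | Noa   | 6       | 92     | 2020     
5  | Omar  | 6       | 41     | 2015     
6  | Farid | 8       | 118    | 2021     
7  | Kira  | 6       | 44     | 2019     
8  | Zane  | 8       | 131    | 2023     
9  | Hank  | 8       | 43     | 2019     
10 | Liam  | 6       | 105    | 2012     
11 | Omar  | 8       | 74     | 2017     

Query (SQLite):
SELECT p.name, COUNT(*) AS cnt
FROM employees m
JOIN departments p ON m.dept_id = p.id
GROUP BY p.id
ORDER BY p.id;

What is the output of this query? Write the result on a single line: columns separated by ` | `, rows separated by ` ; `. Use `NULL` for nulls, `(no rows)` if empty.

Join each employees row to its departments via dept_id.
Group joined rows by departments.id; compute COUNT(*) per group.
  4: ids {3} → COUNT(*)=1
  6: ids {1, 4, 5, 7, 10} → COUNT(*)=5
  8: ids {2, 6, 8, 9, 11} → COUNT(*)=5

Support | 1 ; Finance | 5 ; Finance | 5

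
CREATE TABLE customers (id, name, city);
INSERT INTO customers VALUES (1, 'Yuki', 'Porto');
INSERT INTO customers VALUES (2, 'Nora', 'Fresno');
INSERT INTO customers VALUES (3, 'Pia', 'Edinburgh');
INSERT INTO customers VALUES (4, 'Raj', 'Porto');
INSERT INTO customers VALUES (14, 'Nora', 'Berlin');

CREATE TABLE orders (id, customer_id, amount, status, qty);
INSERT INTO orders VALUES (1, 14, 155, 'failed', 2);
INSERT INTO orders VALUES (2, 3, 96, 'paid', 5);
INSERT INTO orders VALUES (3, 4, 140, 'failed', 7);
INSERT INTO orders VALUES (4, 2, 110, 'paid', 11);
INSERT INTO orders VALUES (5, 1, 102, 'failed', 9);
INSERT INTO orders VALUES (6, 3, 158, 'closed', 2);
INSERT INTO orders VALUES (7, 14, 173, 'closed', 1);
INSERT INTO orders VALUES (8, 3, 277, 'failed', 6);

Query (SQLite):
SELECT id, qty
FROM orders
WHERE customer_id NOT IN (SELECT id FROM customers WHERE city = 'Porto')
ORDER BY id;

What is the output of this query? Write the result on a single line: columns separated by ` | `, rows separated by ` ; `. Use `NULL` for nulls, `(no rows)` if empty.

Inner query: customers.id where city = 'Porto'.
Outer: keep orders rows whose customer_id is not in that set.
Inner query → {1, 4}

1 | 2 ; 2 | 5 ; 4 | 11 ; 6 | 2 ; 7 | 1 ; 8 | 6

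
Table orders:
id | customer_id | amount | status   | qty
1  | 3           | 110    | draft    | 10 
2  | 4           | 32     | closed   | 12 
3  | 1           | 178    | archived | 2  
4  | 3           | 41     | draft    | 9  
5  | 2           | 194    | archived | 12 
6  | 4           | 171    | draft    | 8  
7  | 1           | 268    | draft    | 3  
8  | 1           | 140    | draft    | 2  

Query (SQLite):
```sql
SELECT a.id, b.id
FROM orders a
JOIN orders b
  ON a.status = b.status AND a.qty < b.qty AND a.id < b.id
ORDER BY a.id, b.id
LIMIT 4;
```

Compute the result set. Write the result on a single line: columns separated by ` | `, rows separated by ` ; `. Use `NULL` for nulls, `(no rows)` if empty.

Pairs (a,b) with same status, a.qty < b.qty, a.id < b.id.
status groups: archived:{3,5} closed:{2} draft:{1,4,6,7,8}
Ordered by (a.id, b.id); first 4.

3 | 5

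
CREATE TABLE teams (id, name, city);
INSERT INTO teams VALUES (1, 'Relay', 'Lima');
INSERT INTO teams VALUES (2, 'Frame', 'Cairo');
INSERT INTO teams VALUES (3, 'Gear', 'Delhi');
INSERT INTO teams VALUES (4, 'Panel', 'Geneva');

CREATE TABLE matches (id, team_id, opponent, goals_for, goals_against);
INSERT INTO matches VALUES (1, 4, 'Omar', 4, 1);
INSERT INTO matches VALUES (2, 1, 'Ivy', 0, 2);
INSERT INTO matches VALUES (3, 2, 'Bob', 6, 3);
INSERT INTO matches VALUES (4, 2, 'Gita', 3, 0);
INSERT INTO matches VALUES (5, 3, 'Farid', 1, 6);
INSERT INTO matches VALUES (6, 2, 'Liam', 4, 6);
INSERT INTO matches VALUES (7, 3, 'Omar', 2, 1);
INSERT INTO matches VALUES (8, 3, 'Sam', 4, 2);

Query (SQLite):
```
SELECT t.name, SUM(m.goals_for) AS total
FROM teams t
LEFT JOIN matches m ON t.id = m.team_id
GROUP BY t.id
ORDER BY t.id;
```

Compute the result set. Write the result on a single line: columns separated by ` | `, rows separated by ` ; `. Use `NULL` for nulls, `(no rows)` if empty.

Relay | 0 ; Frame | 13 ; Gear | 7 ; Panel | 4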